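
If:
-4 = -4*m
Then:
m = 1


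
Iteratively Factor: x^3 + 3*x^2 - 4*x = (x + 4)*(x^2 - x) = (x - 1)*(x + 4)*(x)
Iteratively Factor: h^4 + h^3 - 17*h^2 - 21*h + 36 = (h - 1)*(h^3 + 2*h^2 - 15*h - 36) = (h - 1)*(h + 3)*(h^2 - h - 12) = (h - 4)*(h - 1)*(h + 3)*(h + 3)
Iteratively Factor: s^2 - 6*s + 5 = (s - 1)*(s - 5)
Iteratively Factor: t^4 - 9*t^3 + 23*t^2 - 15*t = (t - 1)*(t^3 - 8*t^2 + 15*t) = t*(t - 1)*(t^2 - 8*t + 15) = t*(t - 3)*(t - 1)*(t - 5)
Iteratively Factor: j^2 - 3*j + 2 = (j - 2)*(j - 1)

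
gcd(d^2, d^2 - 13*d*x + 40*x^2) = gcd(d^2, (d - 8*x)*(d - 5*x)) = 1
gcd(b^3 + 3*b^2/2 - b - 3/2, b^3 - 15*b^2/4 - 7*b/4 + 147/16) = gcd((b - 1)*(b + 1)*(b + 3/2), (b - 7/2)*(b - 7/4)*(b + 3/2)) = b + 3/2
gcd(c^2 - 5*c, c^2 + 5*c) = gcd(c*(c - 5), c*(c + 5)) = c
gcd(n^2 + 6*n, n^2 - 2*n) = n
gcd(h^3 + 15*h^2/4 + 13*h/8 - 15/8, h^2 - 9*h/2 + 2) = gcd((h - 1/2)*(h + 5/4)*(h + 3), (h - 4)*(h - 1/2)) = h - 1/2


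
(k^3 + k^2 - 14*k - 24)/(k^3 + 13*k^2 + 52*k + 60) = (k^2 - k - 12)/(k^2 + 11*k + 30)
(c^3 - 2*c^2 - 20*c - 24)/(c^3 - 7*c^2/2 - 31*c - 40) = 2*(c^2 - 4*c - 12)/(2*c^2 - 11*c - 40)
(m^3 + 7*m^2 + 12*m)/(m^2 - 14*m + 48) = m*(m^2 + 7*m + 12)/(m^2 - 14*m + 48)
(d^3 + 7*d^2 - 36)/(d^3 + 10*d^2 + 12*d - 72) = (d + 3)/(d + 6)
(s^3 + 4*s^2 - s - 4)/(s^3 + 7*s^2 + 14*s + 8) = (s - 1)/(s + 2)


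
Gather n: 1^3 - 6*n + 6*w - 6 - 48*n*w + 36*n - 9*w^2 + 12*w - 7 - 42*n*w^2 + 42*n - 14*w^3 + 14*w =n*(-42*w^2 - 48*w + 72) - 14*w^3 - 9*w^2 + 32*w - 12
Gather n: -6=-6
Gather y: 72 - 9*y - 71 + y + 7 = 8 - 8*y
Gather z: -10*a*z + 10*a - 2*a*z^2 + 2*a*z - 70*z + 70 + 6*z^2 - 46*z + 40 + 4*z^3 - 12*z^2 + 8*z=10*a + 4*z^3 + z^2*(-2*a - 6) + z*(-8*a - 108) + 110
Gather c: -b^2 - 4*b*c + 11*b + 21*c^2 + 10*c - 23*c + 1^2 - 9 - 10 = -b^2 + 11*b + 21*c^2 + c*(-4*b - 13) - 18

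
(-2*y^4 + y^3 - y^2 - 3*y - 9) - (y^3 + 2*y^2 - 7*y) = -2*y^4 - 3*y^2 + 4*y - 9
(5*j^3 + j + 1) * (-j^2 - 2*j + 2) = -5*j^5 - 10*j^4 + 9*j^3 - 3*j^2 + 2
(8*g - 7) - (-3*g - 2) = 11*g - 5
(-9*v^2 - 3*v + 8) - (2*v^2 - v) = -11*v^2 - 2*v + 8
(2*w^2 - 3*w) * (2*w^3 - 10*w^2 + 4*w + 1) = 4*w^5 - 26*w^4 + 38*w^3 - 10*w^2 - 3*w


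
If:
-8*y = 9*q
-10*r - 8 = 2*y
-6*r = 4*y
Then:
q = -32/21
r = -8/7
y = 12/7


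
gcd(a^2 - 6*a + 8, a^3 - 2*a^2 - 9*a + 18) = a - 2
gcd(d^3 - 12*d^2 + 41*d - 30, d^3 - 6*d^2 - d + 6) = d^2 - 7*d + 6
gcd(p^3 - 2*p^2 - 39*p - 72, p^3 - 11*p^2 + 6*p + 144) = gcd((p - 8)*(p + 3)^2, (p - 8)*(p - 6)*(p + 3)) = p^2 - 5*p - 24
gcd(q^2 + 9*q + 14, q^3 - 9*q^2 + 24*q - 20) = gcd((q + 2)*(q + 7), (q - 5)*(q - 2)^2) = 1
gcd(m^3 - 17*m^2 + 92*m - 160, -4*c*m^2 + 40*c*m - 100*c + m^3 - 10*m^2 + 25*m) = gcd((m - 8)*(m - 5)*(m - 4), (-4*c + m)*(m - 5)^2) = m - 5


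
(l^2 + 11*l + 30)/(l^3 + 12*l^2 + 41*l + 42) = (l^2 + 11*l + 30)/(l^3 + 12*l^2 + 41*l + 42)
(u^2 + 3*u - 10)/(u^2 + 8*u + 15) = (u - 2)/(u + 3)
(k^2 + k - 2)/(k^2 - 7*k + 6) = (k + 2)/(k - 6)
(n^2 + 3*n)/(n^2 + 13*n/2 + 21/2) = 2*n/(2*n + 7)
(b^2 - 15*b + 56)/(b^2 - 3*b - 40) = (b - 7)/(b + 5)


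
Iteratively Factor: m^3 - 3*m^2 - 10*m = (m - 5)*(m^2 + 2*m) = m*(m - 5)*(m + 2)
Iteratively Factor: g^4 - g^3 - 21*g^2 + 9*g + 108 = (g - 4)*(g^3 + 3*g^2 - 9*g - 27) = (g - 4)*(g + 3)*(g^2 - 9) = (g - 4)*(g - 3)*(g + 3)*(g + 3)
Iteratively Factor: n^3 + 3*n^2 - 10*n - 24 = (n + 2)*(n^2 + n - 12) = (n + 2)*(n + 4)*(n - 3)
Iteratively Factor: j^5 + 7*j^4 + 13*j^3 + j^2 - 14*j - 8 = (j + 1)*(j^4 + 6*j^3 + 7*j^2 - 6*j - 8) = (j + 1)*(j + 2)*(j^3 + 4*j^2 - j - 4) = (j - 1)*(j + 1)*(j + 2)*(j^2 + 5*j + 4) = (j - 1)*(j + 1)^2*(j + 2)*(j + 4)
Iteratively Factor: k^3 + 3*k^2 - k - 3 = (k - 1)*(k^2 + 4*k + 3) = (k - 1)*(k + 3)*(k + 1)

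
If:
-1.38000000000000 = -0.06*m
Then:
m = 23.00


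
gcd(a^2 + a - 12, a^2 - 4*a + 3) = a - 3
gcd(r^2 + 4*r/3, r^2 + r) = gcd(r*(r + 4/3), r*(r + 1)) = r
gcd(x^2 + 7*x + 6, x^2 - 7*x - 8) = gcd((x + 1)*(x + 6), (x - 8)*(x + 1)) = x + 1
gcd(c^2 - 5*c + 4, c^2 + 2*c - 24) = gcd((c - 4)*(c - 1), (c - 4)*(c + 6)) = c - 4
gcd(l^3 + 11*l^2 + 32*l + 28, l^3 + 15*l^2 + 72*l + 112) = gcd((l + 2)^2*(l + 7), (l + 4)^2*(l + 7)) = l + 7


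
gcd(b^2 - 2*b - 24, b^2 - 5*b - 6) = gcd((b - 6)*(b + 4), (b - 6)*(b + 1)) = b - 6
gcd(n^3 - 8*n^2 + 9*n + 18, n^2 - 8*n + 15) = n - 3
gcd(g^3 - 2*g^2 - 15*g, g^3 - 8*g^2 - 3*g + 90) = g^2 - 2*g - 15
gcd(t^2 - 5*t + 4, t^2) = 1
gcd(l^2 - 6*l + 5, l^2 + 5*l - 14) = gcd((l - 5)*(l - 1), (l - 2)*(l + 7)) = 1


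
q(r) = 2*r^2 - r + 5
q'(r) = 4*r - 1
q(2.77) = 17.58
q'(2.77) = 10.08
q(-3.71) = 36.24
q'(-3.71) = -15.84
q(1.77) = 9.50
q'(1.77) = 6.08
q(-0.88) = 7.43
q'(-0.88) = -4.52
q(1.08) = 6.25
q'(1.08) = 3.32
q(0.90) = 5.72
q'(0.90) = 2.60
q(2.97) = 19.67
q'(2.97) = 10.88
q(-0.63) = 6.42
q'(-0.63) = -3.52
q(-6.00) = 83.00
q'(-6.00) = -25.00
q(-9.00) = 176.00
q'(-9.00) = -37.00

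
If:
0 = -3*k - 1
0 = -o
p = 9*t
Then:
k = -1/3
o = 0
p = 9*t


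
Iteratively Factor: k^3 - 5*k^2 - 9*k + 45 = (k - 3)*(k^2 - 2*k - 15) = (k - 5)*(k - 3)*(k + 3)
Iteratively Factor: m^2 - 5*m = (m)*(m - 5)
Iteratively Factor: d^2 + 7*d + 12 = (d + 4)*(d + 3)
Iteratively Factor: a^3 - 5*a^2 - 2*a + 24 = (a + 2)*(a^2 - 7*a + 12) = (a - 3)*(a + 2)*(a - 4)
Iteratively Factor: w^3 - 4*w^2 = (w)*(w^2 - 4*w) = w^2*(w - 4)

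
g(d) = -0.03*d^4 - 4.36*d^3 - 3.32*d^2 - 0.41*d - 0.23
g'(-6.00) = -405.53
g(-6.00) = 785.59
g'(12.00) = -2170.97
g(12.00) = -8639.39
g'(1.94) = -63.40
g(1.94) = -45.78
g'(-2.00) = -38.49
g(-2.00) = 21.71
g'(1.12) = -24.42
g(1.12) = -11.03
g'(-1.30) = -13.62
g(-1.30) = 4.19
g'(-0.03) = -0.22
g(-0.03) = -0.22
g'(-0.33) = 0.36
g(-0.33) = -0.30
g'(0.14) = -1.60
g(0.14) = -0.36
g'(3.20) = -159.53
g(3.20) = -181.55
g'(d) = -0.12*d^3 - 13.08*d^2 - 6.64*d - 0.41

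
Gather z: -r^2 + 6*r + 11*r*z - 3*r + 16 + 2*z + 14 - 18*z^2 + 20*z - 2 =-r^2 + 3*r - 18*z^2 + z*(11*r + 22) + 28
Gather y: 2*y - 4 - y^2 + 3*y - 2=-y^2 + 5*y - 6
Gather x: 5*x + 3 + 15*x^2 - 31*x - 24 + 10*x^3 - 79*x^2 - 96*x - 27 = 10*x^3 - 64*x^2 - 122*x - 48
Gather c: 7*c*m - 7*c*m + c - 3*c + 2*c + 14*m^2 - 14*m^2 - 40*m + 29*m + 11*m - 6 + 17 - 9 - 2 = 0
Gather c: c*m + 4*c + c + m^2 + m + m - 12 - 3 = c*(m + 5) + m^2 + 2*m - 15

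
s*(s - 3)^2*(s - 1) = s^4 - 7*s^3 + 15*s^2 - 9*s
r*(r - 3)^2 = r^3 - 6*r^2 + 9*r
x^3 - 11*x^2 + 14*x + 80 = (x - 8)*(x - 5)*(x + 2)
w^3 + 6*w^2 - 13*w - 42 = (w - 3)*(w + 2)*(w + 7)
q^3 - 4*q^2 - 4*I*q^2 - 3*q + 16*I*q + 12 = (q - 4)*(q - 3*I)*(q - I)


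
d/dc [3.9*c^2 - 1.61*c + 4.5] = 7.8*c - 1.61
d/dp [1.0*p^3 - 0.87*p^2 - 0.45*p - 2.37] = 3.0*p^2 - 1.74*p - 0.45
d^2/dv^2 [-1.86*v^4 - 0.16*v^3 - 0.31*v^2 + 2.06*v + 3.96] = -22.32*v^2 - 0.96*v - 0.62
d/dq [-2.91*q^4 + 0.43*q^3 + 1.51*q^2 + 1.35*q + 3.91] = -11.64*q^3 + 1.29*q^2 + 3.02*q + 1.35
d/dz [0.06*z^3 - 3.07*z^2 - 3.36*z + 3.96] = 0.18*z^2 - 6.14*z - 3.36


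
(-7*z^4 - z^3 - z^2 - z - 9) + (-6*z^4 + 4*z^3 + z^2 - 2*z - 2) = -13*z^4 + 3*z^3 - 3*z - 11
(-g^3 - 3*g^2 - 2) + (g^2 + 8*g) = -g^3 - 2*g^2 + 8*g - 2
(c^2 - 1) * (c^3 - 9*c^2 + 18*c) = c^5 - 9*c^4 + 17*c^3 + 9*c^2 - 18*c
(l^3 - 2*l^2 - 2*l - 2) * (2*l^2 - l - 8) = 2*l^5 - 5*l^4 - 10*l^3 + 14*l^2 + 18*l + 16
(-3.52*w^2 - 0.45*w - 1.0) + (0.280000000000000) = -3.52*w^2 - 0.45*w - 0.72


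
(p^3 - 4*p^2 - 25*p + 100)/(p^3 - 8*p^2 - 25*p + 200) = (p - 4)/(p - 8)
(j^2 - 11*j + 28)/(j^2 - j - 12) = (j - 7)/(j + 3)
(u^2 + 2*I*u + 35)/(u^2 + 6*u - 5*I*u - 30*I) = (u + 7*I)/(u + 6)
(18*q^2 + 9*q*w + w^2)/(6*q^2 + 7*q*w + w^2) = (3*q + w)/(q + w)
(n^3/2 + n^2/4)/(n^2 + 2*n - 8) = n^2*(2*n + 1)/(4*(n^2 + 2*n - 8))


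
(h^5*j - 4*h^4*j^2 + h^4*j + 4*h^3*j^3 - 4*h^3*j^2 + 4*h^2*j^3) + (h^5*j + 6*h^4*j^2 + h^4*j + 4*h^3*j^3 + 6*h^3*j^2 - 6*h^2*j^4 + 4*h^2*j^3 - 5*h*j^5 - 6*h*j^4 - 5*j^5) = 2*h^5*j + 2*h^4*j^2 + 2*h^4*j + 8*h^3*j^3 + 2*h^3*j^2 - 6*h^2*j^4 + 8*h^2*j^3 - 5*h*j^5 - 6*h*j^4 - 5*j^5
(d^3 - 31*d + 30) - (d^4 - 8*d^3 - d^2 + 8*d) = -d^4 + 9*d^3 + d^2 - 39*d + 30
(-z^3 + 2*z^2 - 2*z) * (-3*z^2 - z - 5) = 3*z^5 - 5*z^4 + 9*z^3 - 8*z^2 + 10*z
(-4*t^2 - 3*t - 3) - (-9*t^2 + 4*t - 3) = 5*t^2 - 7*t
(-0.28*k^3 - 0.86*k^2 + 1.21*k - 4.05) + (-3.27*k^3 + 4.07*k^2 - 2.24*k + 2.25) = -3.55*k^3 + 3.21*k^2 - 1.03*k - 1.8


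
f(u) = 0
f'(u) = 0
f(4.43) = 0.00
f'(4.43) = 0.00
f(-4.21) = 0.00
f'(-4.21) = 0.00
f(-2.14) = 0.00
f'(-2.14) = 0.00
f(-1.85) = 0.00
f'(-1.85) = 0.00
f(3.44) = 0.00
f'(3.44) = 0.00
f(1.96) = 0.00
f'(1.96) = 0.00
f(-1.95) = 0.00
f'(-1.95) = 0.00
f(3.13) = 0.00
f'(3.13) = 0.00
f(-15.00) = 0.00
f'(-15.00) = 0.00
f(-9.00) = 0.00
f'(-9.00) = 0.00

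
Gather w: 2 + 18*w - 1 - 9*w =9*w + 1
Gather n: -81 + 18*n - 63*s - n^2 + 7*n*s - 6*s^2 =-n^2 + n*(7*s + 18) - 6*s^2 - 63*s - 81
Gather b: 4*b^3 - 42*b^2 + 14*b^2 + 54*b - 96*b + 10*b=4*b^3 - 28*b^2 - 32*b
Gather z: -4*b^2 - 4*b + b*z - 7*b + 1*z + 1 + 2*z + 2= -4*b^2 - 11*b + z*(b + 3) + 3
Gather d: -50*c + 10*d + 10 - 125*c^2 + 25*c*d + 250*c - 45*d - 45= -125*c^2 + 200*c + d*(25*c - 35) - 35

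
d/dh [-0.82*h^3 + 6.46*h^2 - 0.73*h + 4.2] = -2.46*h^2 + 12.92*h - 0.73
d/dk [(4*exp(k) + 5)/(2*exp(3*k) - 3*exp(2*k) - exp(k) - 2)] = ((4*exp(k) + 5)*(-6*exp(2*k) + 6*exp(k) + 1) + 8*exp(3*k) - 12*exp(2*k) - 4*exp(k) - 8)*exp(k)/(-2*exp(3*k) + 3*exp(2*k) + exp(k) + 2)^2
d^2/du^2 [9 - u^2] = -2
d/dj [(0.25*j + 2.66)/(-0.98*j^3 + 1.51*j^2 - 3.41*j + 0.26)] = (0.49*j^3 + 7.4429*j^2 - 8.0332*j + 9.1356)/(0.9604*j^6 - 2.9596*j^5 + 8.9637*j^4 - 10.8078*j^3 + 12.4133*j^2 - 1.7732*j + 0.0676)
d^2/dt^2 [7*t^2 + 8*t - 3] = 14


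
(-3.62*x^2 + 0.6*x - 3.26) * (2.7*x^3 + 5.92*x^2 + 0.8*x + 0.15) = -9.774*x^5 - 19.8104*x^4 - 8.146*x^3 - 19.3622*x^2 - 2.518*x - 0.489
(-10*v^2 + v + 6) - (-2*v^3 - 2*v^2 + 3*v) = 2*v^3 - 8*v^2 - 2*v + 6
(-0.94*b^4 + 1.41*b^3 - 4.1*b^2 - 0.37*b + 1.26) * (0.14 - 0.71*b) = 0.6674*b^5 - 1.1327*b^4 + 3.1084*b^3 - 0.3113*b^2 - 0.9464*b + 0.1764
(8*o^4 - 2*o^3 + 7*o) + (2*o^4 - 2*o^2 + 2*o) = 10*o^4 - 2*o^3 - 2*o^2 + 9*o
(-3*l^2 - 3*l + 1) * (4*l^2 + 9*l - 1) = -12*l^4 - 39*l^3 - 20*l^2 + 12*l - 1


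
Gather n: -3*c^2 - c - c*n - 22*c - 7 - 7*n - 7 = -3*c^2 - 23*c + n*(-c - 7) - 14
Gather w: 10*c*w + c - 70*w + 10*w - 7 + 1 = c + w*(10*c - 60) - 6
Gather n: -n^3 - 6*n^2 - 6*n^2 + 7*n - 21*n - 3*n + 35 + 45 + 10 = -n^3 - 12*n^2 - 17*n + 90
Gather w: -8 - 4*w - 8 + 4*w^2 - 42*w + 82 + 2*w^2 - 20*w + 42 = 6*w^2 - 66*w + 108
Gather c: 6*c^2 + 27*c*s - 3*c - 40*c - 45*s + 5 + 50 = 6*c^2 + c*(27*s - 43) - 45*s + 55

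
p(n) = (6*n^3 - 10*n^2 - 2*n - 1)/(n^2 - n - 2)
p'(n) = (1 - 2*n)*(6*n^3 - 10*n^2 - 2*n - 1)/(n^2 - n - 2)^2 + (18*n^2 - 20*n - 2)/(n^2 - n - 2)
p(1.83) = 2.86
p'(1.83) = -29.23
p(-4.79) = -34.21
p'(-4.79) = 5.63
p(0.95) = 3.31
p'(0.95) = 3.78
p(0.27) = 0.98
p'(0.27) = 2.57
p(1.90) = -0.88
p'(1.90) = -94.59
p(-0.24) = 0.69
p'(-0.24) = -2.86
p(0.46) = 1.54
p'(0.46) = 3.23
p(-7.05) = -47.24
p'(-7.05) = 5.85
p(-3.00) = -24.70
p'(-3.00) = 4.71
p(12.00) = 68.48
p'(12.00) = 5.96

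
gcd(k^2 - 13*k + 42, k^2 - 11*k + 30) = k - 6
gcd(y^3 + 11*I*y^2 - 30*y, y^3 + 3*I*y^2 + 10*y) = y^2 + 5*I*y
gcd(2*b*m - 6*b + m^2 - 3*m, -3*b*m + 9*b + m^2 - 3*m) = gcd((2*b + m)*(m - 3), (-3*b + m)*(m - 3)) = m - 3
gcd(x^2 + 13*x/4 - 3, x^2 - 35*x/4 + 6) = x - 3/4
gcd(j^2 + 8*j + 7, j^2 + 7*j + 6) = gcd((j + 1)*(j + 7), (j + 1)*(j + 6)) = j + 1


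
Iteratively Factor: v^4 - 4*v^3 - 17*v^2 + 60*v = (v - 5)*(v^3 + v^2 - 12*v) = (v - 5)*(v - 3)*(v^2 + 4*v) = v*(v - 5)*(v - 3)*(v + 4)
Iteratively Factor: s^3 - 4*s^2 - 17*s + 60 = (s - 3)*(s^2 - s - 20) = (s - 5)*(s - 3)*(s + 4)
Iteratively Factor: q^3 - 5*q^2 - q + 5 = (q - 5)*(q^2 - 1) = (q - 5)*(q + 1)*(q - 1)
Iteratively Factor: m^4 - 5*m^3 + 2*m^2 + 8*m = (m - 4)*(m^3 - m^2 - 2*m) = m*(m - 4)*(m^2 - m - 2) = m*(m - 4)*(m - 2)*(m + 1)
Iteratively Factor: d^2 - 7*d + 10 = (d - 2)*(d - 5)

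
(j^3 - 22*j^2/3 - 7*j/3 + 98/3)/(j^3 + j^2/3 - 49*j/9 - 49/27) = 9*(j^2 - 5*j - 14)/(9*j^2 + 24*j + 7)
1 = 1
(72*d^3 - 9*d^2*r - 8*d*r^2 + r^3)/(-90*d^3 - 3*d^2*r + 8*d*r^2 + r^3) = (-24*d^2 - 5*d*r + r^2)/(30*d^2 + 11*d*r + r^2)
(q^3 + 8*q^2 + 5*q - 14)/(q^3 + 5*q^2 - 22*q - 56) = (q - 1)/(q - 4)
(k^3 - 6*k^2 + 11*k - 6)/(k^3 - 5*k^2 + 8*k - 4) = (k - 3)/(k - 2)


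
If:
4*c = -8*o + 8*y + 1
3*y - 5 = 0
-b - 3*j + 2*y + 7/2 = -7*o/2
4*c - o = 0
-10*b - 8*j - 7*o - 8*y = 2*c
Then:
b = -9455/1188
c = 43/108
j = 8065/1188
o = 43/27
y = 5/3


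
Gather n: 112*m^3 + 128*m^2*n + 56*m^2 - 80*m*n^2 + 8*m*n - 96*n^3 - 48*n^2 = 112*m^3 + 56*m^2 - 96*n^3 + n^2*(-80*m - 48) + n*(128*m^2 + 8*m)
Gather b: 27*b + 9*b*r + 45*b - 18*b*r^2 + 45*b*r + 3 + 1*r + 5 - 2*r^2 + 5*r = b*(-18*r^2 + 54*r + 72) - 2*r^2 + 6*r + 8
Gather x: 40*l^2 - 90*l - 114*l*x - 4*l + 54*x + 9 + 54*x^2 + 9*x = 40*l^2 - 94*l + 54*x^2 + x*(63 - 114*l) + 9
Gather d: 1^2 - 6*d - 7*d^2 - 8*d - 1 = -7*d^2 - 14*d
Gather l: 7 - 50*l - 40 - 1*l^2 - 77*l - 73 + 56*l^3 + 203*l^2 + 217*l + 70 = 56*l^3 + 202*l^2 + 90*l - 36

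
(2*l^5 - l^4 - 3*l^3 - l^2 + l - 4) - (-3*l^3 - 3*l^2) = 2*l^5 - l^4 + 2*l^2 + l - 4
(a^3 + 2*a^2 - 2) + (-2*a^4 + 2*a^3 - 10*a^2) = -2*a^4 + 3*a^3 - 8*a^2 - 2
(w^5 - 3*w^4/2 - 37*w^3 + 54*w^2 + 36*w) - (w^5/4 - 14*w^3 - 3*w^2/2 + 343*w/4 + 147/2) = 3*w^5/4 - 3*w^4/2 - 23*w^3 + 111*w^2/2 - 199*w/4 - 147/2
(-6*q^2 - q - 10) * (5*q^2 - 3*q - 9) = -30*q^4 + 13*q^3 + 7*q^2 + 39*q + 90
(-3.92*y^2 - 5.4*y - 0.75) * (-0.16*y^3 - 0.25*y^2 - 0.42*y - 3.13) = 0.6272*y^5 + 1.844*y^4 + 3.1164*y^3 + 14.7251*y^2 + 17.217*y + 2.3475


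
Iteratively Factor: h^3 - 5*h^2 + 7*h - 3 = (h - 3)*(h^2 - 2*h + 1) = (h - 3)*(h - 1)*(h - 1)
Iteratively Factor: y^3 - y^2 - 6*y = (y + 2)*(y^2 - 3*y) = (y - 3)*(y + 2)*(y)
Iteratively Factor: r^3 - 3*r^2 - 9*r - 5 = (r + 1)*(r^2 - 4*r - 5) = (r - 5)*(r + 1)*(r + 1)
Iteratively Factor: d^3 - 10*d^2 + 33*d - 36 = (d - 3)*(d^2 - 7*d + 12) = (d - 3)^2*(d - 4)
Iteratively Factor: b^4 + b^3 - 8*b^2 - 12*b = (b + 2)*(b^3 - b^2 - 6*b) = (b - 3)*(b + 2)*(b^2 + 2*b) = b*(b - 3)*(b + 2)*(b + 2)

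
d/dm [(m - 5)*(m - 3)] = 2*m - 8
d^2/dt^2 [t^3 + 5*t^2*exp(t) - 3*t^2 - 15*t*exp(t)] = 5*t^2*exp(t) + 5*t*exp(t) + 6*t - 20*exp(t) - 6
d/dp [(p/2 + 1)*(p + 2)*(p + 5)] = 3*(p/2 + 1)*(p + 4)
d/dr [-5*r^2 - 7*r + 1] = -10*r - 7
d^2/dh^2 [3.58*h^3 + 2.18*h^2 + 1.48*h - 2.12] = 21.48*h + 4.36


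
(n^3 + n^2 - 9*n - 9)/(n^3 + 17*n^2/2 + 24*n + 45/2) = 2*(n^2 - 2*n - 3)/(2*n^2 + 11*n + 15)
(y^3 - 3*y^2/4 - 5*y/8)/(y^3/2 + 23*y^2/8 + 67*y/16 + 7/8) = 2*y*(8*y^2 - 6*y - 5)/(8*y^3 + 46*y^2 + 67*y + 14)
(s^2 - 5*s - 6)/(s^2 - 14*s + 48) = (s + 1)/(s - 8)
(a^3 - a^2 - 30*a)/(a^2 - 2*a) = (a^2 - a - 30)/(a - 2)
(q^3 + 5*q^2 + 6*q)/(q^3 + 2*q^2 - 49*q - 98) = q*(q + 3)/(q^2 - 49)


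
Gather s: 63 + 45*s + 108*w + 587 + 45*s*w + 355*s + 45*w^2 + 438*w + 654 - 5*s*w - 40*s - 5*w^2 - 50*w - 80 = s*(40*w + 360) + 40*w^2 + 496*w + 1224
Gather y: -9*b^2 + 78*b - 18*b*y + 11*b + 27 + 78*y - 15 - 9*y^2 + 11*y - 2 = -9*b^2 + 89*b - 9*y^2 + y*(89 - 18*b) + 10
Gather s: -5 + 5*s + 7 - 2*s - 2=3*s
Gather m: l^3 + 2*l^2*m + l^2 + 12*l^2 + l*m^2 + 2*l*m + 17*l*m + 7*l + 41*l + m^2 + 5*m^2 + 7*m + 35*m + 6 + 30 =l^3 + 13*l^2 + 48*l + m^2*(l + 6) + m*(2*l^2 + 19*l + 42) + 36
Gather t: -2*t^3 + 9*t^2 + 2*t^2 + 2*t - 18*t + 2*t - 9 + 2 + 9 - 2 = -2*t^3 + 11*t^2 - 14*t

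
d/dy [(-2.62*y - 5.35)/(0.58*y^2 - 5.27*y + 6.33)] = (1.5196*y^2 + 6.206*y - 44.7791)/(0.3364*y^4 - 6.1132*y^3 + 35.1157*y^2 - 66.7182*y + 40.0689)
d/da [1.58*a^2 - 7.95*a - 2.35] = 3.16*a - 7.95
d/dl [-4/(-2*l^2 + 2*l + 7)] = 8*(1 - 2*l)/(-2*l^2 + 2*l + 7)^2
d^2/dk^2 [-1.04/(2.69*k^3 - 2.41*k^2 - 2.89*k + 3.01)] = ((16.7856*k - 5.0128)*(2.69*k^3 - 2.41*k^2 - 2.89*k + 3.01) - 1.04*(-16.14*k^2 + 9.64*k + 5.78)*(-8.07*k^2 + 4.82*k + 2.89))/(2.69*k^3 - 2.41*k^2 - 2.89*k + 3.01)^3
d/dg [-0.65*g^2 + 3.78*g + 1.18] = 3.78 - 1.3*g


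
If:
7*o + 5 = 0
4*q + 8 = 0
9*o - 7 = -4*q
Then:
No Solution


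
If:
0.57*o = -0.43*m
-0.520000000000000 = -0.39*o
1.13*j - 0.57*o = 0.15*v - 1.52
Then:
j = 0.132743362831858*v - 0.672566371681416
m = -1.77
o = 1.33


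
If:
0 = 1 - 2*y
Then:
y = 1/2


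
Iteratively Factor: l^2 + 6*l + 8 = (l + 2)*(l + 4)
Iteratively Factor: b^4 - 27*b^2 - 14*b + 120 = (b + 4)*(b^3 - 4*b^2 - 11*b + 30) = (b - 5)*(b + 4)*(b^2 + b - 6) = (b - 5)*(b + 3)*(b + 4)*(b - 2)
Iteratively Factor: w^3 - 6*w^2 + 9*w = (w - 3)*(w^2 - 3*w) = w*(w - 3)*(w - 3)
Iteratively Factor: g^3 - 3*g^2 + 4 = (g - 2)*(g^2 - g - 2) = (g - 2)^2*(g + 1)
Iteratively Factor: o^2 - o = (o)*(o - 1)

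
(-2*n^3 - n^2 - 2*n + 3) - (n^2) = -2*n^3 - 2*n^2 - 2*n + 3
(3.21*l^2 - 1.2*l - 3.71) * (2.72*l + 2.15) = 8.7312*l^3 + 3.6375*l^2 - 12.6712*l - 7.9765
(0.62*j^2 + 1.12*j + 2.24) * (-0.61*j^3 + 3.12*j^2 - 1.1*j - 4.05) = -0.3782*j^5 + 1.2512*j^4 + 1.446*j^3 + 3.2458*j^2 - 7.0*j - 9.072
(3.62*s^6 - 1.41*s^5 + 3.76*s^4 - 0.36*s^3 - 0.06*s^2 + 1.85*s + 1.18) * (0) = 0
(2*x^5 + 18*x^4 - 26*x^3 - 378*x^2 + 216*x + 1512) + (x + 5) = 2*x^5 + 18*x^4 - 26*x^3 - 378*x^2 + 217*x + 1517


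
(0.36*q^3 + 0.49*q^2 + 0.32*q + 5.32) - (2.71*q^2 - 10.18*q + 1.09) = 0.36*q^3 - 2.22*q^2 + 10.5*q + 4.23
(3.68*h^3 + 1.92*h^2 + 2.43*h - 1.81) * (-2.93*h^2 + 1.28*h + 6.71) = -10.7824*h^5 - 0.9152*h^4 + 20.0305*h^3 + 21.2969*h^2 + 13.9885*h - 12.1451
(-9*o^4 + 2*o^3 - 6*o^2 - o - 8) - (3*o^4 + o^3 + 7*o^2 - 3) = -12*o^4 + o^3 - 13*o^2 - o - 5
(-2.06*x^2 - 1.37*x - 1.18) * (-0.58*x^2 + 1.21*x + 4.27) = 1.1948*x^4 - 1.698*x^3 - 9.7695*x^2 - 7.2777*x - 5.0386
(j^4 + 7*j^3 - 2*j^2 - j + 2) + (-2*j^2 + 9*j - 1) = j^4 + 7*j^3 - 4*j^2 + 8*j + 1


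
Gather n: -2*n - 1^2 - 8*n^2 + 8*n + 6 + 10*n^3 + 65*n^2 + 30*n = 10*n^3 + 57*n^2 + 36*n + 5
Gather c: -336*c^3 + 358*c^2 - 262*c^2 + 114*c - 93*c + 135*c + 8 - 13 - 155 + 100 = -336*c^3 + 96*c^2 + 156*c - 60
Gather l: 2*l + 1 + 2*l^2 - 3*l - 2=2*l^2 - l - 1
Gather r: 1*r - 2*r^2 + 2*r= -2*r^2 + 3*r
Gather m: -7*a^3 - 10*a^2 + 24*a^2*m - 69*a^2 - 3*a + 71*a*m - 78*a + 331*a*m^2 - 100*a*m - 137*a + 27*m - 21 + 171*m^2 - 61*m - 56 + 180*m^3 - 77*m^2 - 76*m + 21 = -7*a^3 - 79*a^2 - 218*a + 180*m^3 + m^2*(331*a + 94) + m*(24*a^2 - 29*a - 110) - 56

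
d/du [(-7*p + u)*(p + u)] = -6*p + 2*u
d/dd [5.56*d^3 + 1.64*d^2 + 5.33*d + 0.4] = 16.68*d^2 + 3.28*d + 5.33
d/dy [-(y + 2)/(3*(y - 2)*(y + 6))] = (y^2 + 4*y + 20)/(3*(y^4 + 8*y^3 - 8*y^2 - 96*y + 144))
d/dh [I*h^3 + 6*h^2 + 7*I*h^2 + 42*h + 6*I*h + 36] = 3*I*h^2 + h*(12 + 14*I) + 42 + 6*I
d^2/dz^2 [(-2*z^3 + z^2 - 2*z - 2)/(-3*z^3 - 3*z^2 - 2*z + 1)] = 2*(-27*z^6 + 18*z^5 + 216*z^4 + 149*z^3 + 105*z^2 + 78*z + 17)/(27*z^9 + 81*z^8 + 135*z^7 + 108*z^6 + 36*z^5 - 27*z^4 - 19*z^3 - 3*z^2 + 6*z - 1)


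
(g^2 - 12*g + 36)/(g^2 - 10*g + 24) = (g - 6)/(g - 4)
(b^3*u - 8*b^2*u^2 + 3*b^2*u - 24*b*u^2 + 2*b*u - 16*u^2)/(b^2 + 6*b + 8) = u*(b^2 - 8*b*u + b - 8*u)/(b + 4)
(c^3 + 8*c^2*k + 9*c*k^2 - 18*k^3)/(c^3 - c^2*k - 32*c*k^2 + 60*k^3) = (c^2 + 2*c*k - 3*k^2)/(c^2 - 7*c*k + 10*k^2)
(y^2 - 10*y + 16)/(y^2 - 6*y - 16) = (y - 2)/(y + 2)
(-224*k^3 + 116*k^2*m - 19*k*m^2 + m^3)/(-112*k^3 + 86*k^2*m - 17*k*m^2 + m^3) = (4*k - m)/(2*k - m)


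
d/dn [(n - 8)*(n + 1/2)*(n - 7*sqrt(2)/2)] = 3*n^2 - 15*n - 7*sqrt(2)*n - 4 + 105*sqrt(2)/4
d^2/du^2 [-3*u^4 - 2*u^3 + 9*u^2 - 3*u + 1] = -36*u^2 - 12*u + 18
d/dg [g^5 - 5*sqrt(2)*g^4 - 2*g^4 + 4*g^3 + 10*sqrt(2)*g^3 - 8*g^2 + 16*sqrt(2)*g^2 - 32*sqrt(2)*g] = 5*g^4 - 20*sqrt(2)*g^3 - 8*g^3 + 12*g^2 + 30*sqrt(2)*g^2 - 16*g + 32*sqrt(2)*g - 32*sqrt(2)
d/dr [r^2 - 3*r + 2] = 2*r - 3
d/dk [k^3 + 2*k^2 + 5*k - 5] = 3*k^2 + 4*k + 5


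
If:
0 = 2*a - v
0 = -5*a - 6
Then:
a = -6/5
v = -12/5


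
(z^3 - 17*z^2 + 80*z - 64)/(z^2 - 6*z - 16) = (z^2 - 9*z + 8)/(z + 2)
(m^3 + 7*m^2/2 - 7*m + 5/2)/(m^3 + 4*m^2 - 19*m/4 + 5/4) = 2*(m - 1)/(2*m - 1)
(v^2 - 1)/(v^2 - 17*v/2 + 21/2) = 2*(v^2 - 1)/(2*v^2 - 17*v + 21)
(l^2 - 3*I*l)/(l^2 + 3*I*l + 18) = l/(l + 6*I)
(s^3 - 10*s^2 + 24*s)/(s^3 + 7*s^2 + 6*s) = (s^2 - 10*s + 24)/(s^2 + 7*s + 6)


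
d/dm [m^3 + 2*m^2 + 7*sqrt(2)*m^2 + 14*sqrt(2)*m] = 3*m^2 + 4*m + 14*sqrt(2)*m + 14*sqrt(2)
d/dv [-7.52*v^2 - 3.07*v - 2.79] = -15.04*v - 3.07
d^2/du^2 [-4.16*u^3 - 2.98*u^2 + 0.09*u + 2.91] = -24.96*u - 5.96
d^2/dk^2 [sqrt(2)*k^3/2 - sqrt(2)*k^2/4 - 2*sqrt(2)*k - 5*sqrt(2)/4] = sqrt(2)*(6*k - 1)/2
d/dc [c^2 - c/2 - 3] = 2*c - 1/2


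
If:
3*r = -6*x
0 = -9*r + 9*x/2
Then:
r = 0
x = 0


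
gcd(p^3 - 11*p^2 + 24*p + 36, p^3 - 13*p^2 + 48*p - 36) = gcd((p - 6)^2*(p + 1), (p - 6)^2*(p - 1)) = p^2 - 12*p + 36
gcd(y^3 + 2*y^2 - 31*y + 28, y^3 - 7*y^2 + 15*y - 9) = y - 1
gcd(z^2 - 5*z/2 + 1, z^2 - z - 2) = z - 2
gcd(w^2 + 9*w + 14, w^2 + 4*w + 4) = w + 2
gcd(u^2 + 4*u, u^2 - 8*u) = u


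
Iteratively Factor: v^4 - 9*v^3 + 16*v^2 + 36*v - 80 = (v - 4)*(v^3 - 5*v^2 - 4*v + 20) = (v - 4)*(v - 2)*(v^2 - 3*v - 10) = (v - 5)*(v - 4)*(v - 2)*(v + 2)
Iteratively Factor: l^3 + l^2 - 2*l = (l - 1)*(l^2 + 2*l) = l*(l - 1)*(l + 2)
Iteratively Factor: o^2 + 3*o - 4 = (o + 4)*(o - 1)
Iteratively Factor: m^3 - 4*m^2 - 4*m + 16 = (m + 2)*(m^2 - 6*m + 8) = (m - 4)*(m + 2)*(m - 2)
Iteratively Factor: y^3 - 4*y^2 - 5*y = (y)*(y^2 - 4*y - 5) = y*(y - 5)*(y + 1)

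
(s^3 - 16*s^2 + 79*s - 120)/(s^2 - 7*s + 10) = (s^2 - 11*s + 24)/(s - 2)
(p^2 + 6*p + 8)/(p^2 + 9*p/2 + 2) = 2*(p + 2)/(2*p + 1)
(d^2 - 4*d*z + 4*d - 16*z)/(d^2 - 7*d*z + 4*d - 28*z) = (-d + 4*z)/(-d + 7*z)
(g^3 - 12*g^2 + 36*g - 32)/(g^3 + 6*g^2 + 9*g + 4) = (g^3 - 12*g^2 + 36*g - 32)/(g^3 + 6*g^2 + 9*g + 4)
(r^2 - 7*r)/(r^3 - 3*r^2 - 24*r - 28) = r/(r^2 + 4*r + 4)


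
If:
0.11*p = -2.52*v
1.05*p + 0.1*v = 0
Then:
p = 0.00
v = 0.00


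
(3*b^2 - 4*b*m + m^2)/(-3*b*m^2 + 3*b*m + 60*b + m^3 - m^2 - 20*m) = (-b + m)/(m^2 - m - 20)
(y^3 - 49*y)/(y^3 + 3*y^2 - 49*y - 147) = y/(y + 3)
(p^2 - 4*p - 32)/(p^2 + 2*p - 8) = (p - 8)/(p - 2)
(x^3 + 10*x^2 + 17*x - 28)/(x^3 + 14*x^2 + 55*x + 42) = (x^2 + 3*x - 4)/(x^2 + 7*x + 6)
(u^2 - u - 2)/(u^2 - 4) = (u + 1)/(u + 2)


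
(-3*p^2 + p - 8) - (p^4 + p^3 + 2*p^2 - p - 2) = -p^4 - p^3 - 5*p^2 + 2*p - 6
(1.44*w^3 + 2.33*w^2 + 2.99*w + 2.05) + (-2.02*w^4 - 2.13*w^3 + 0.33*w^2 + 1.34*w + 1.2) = -2.02*w^4 - 0.69*w^3 + 2.66*w^2 + 4.33*w + 3.25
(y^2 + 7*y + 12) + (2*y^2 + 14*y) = 3*y^2 + 21*y + 12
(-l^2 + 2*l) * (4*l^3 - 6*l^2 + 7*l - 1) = -4*l^5 + 14*l^4 - 19*l^3 + 15*l^2 - 2*l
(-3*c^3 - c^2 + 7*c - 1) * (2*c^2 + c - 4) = -6*c^5 - 5*c^4 + 25*c^3 + 9*c^2 - 29*c + 4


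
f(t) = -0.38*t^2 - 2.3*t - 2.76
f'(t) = -0.76*t - 2.3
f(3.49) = -15.42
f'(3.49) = -4.95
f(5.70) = -28.22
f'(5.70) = -6.63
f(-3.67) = 0.56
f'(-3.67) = 0.49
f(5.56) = -27.30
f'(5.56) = -6.53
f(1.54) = -7.20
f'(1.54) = -3.47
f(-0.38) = -1.94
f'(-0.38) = -2.01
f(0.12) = -3.04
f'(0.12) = -2.39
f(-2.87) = 0.71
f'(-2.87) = -0.12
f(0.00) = -2.76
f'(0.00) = -2.30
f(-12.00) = -29.88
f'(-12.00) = 6.82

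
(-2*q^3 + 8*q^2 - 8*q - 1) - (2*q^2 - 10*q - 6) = -2*q^3 + 6*q^2 + 2*q + 5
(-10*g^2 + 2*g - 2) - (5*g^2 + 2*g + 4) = -15*g^2 - 6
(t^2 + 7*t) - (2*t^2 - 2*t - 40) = -t^2 + 9*t + 40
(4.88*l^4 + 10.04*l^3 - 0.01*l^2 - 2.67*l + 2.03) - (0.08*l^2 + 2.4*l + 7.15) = 4.88*l^4 + 10.04*l^3 - 0.09*l^2 - 5.07*l - 5.12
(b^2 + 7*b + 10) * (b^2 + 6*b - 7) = b^4 + 13*b^3 + 45*b^2 + 11*b - 70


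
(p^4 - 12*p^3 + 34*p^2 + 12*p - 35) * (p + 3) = p^5 - 9*p^4 - 2*p^3 + 114*p^2 + p - 105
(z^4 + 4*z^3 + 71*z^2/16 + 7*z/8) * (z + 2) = z^5 + 6*z^4 + 199*z^3/16 + 39*z^2/4 + 7*z/4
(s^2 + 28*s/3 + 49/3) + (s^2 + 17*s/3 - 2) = 2*s^2 + 15*s + 43/3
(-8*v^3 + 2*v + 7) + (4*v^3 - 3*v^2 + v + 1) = -4*v^3 - 3*v^2 + 3*v + 8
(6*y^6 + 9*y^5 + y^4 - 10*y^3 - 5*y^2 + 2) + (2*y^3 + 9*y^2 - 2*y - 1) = 6*y^6 + 9*y^5 + y^4 - 8*y^3 + 4*y^2 - 2*y + 1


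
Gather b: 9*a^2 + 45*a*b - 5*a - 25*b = 9*a^2 - 5*a + b*(45*a - 25)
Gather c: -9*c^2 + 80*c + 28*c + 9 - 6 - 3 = -9*c^2 + 108*c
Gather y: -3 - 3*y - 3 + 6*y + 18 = 3*y + 12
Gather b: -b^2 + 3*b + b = -b^2 + 4*b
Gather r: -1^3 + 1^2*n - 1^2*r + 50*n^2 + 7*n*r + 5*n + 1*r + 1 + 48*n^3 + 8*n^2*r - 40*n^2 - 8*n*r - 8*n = 48*n^3 + 10*n^2 - 2*n + r*(8*n^2 - n)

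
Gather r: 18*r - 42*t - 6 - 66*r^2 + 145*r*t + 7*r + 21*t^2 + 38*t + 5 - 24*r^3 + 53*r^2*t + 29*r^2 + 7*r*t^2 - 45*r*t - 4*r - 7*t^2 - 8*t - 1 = -24*r^3 + r^2*(53*t - 37) + r*(7*t^2 + 100*t + 21) + 14*t^2 - 12*t - 2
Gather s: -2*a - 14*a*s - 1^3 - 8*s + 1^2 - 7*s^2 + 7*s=-2*a - 7*s^2 + s*(-14*a - 1)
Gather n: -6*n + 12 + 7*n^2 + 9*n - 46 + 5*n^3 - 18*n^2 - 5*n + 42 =5*n^3 - 11*n^2 - 2*n + 8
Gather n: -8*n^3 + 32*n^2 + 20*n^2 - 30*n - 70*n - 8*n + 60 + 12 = -8*n^3 + 52*n^2 - 108*n + 72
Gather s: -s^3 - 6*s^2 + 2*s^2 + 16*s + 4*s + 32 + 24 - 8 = -s^3 - 4*s^2 + 20*s + 48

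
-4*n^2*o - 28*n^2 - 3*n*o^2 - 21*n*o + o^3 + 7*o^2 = (-4*n + o)*(n + o)*(o + 7)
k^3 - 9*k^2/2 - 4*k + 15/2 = (k - 5)*(k - 1)*(k + 3/2)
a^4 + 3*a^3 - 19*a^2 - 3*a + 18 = (a - 3)*(a - 1)*(a + 1)*(a + 6)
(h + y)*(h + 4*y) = h^2 + 5*h*y + 4*y^2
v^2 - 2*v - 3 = (v - 3)*(v + 1)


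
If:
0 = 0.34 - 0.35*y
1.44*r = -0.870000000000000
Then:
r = -0.60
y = 0.97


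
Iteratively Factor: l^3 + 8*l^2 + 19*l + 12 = (l + 1)*(l^2 + 7*l + 12) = (l + 1)*(l + 3)*(l + 4)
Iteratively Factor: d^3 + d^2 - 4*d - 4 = (d + 2)*(d^2 - d - 2) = (d + 1)*(d + 2)*(d - 2)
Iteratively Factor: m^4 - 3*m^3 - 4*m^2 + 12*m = (m)*(m^3 - 3*m^2 - 4*m + 12) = m*(m + 2)*(m^2 - 5*m + 6) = m*(m - 2)*(m + 2)*(m - 3)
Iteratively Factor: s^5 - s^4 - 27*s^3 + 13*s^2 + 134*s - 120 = (s - 5)*(s^4 + 4*s^3 - 7*s^2 - 22*s + 24) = (s - 5)*(s - 1)*(s^3 + 5*s^2 - 2*s - 24) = (s - 5)*(s - 1)*(s + 4)*(s^2 + s - 6) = (s - 5)*(s - 2)*(s - 1)*(s + 4)*(s + 3)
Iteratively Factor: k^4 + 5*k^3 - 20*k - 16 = (k + 1)*(k^3 + 4*k^2 - 4*k - 16) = (k + 1)*(k + 4)*(k^2 - 4) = (k - 2)*(k + 1)*(k + 4)*(k + 2)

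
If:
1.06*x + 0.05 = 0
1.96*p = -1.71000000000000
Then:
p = -0.87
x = -0.05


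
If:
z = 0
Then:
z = 0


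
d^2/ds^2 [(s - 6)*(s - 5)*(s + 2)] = 6*s - 18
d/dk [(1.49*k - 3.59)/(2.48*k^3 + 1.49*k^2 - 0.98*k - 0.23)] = (-7.3904*k^3 + 24.4895*k^2 + 10.6982*k - 3.8609)/(6.1504*k^6 + 7.3904*k^5 - 2.6407*k^4 - 4.0612*k^3 + 0.275*k^2 + 0.4508*k + 0.0529)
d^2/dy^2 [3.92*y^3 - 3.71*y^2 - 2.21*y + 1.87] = 23.52*y - 7.42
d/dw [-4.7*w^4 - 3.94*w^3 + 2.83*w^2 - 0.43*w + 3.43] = -18.8*w^3 - 11.82*w^2 + 5.66*w - 0.43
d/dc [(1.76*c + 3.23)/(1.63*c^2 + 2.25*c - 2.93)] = (2.8688*c^2 + 3.96*c - (1.76*c + 3.23)*(3.26*c + 2.25) - 5.1568)/(1.63*c^2 + 2.25*c - 2.93)^2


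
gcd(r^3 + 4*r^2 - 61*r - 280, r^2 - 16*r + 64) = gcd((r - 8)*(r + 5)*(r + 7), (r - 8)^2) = r - 8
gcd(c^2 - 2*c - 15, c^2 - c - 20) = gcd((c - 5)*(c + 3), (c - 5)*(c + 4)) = c - 5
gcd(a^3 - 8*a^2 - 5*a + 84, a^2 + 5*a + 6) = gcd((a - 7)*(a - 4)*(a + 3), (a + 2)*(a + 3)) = a + 3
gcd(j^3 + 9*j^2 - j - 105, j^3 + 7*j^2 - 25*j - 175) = j^2 + 12*j + 35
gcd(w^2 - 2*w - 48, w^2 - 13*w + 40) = w - 8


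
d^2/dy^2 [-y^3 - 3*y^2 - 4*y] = -6*y - 6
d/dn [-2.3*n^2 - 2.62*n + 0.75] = -4.6*n - 2.62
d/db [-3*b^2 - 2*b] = -6*b - 2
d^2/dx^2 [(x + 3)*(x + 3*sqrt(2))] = 2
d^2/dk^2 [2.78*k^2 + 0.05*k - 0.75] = 5.56000000000000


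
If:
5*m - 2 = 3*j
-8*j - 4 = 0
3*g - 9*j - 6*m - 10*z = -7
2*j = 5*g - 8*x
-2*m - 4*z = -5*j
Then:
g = -353/60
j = -1/2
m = 1/10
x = -341/96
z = -27/40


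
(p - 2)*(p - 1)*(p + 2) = p^3 - p^2 - 4*p + 4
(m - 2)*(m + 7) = m^2 + 5*m - 14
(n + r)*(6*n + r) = 6*n^2 + 7*n*r + r^2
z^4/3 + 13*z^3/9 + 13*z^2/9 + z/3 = z*(z/3 + 1/3)*(z + 1/3)*(z + 3)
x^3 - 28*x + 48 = (x - 4)*(x - 2)*(x + 6)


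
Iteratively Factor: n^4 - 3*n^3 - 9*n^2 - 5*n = (n - 5)*(n^3 + 2*n^2 + n) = (n - 5)*(n + 1)*(n^2 + n) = (n - 5)*(n + 1)^2*(n)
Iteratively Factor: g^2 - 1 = (g + 1)*(g - 1)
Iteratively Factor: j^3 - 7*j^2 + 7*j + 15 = (j + 1)*(j^2 - 8*j + 15) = (j - 3)*(j + 1)*(j - 5)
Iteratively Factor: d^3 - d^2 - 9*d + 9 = (d - 1)*(d^2 - 9) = (d - 3)*(d - 1)*(d + 3)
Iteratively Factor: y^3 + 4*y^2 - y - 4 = (y + 4)*(y^2 - 1) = (y - 1)*(y + 4)*(y + 1)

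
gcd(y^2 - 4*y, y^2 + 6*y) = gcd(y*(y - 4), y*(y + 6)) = y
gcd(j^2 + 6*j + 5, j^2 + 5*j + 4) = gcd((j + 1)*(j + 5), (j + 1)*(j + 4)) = j + 1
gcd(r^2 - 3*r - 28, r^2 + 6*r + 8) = r + 4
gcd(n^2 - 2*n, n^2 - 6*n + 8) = n - 2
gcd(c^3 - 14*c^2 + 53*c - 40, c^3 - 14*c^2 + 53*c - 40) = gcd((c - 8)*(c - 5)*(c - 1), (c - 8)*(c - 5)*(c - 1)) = c^3 - 14*c^2 + 53*c - 40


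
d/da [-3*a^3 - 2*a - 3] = -9*a^2 - 2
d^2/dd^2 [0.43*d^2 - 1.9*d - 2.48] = 0.860000000000000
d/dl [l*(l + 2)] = 2*l + 2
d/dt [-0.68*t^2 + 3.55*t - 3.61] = 3.55 - 1.36*t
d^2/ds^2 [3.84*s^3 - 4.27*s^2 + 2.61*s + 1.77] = 23.04*s - 8.54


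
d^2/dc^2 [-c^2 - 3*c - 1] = -2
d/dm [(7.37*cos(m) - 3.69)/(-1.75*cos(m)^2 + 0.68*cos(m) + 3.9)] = (-12.8975*cos(m)^2 + 12.915*cos(m) - 31.2522)*sin(m)/(3.0625*cos(m)^4 - 2.38*cos(m)^3 - 13.1876*cos(m)^2 + 5.304*cos(m) + 15.21)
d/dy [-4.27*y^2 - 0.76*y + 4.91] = -8.54*y - 0.76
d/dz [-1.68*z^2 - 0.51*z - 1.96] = -3.36*z - 0.51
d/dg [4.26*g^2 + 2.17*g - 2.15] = 8.52*g + 2.17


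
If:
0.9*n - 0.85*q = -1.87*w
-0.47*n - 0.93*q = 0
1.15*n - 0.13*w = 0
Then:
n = 0.00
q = 0.00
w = 0.00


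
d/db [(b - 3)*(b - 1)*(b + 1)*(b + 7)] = 4*b^3 + 12*b^2 - 44*b - 4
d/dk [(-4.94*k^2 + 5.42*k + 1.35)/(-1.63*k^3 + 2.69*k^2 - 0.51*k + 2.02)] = (-8.0522*k^4 + 17.6692*k^3 - 5.4589*k^2 - 27.2206*k + 11.6369)/(2.6569*k^6 - 8.7694*k^5 + 8.8987*k^4 - 9.329*k^3 + 11.1277*k^2 - 2.0604*k + 4.0804)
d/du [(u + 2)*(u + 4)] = 2*u + 6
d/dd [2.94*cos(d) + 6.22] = -2.94*sin(d)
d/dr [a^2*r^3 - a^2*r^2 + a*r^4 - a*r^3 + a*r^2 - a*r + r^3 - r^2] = 3*a^2*r^2 - 2*a^2*r + 4*a*r^3 - 3*a*r^2 + 2*a*r - a + 3*r^2 - 2*r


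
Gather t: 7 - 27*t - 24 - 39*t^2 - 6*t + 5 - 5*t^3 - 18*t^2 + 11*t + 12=-5*t^3 - 57*t^2 - 22*t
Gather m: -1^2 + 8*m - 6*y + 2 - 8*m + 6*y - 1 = 0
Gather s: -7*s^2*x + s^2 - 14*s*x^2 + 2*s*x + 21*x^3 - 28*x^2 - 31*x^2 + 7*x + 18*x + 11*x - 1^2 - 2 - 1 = s^2*(1 - 7*x) + s*(-14*x^2 + 2*x) + 21*x^3 - 59*x^2 + 36*x - 4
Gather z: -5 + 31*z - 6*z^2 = -6*z^2 + 31*z - 5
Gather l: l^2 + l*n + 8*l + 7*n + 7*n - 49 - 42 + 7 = l^2 + l*(n + 8) + 14*n - 84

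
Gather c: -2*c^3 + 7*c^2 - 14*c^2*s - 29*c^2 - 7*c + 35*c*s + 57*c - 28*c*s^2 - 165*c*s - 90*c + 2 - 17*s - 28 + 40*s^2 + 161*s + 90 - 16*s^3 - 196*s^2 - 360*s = -2*c^3 + c^2*(-14*s - 22) + c*(-28*s^2 - 130*s - 40) - 16*s^3 - 156*s^2 - 216*s + 64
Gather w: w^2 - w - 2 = w^2 - w - 2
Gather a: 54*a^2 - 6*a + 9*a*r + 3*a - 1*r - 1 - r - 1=54*a^2 + a*(9*r - 3) - 2*r - 2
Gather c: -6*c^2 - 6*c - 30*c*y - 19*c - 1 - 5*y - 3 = -6*c^2 + c*(-30*y - 25) - 5*y - 4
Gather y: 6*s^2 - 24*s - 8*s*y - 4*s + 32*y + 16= 6*s^2 - 28*s + y*(32 - 8*s) + 16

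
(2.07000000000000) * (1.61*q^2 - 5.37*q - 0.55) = 3.3327*q^2 - 11.1159*q - 1.1385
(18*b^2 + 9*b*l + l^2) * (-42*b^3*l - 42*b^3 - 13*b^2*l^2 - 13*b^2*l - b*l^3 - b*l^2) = -756*b^5*l - 756*b^5 - 612*b^4*l^2 - 612*b^4*l - 177*b^3*l^3 - 177*b^3*l^2 - 22*b^2*l^4 - 22*b^2*l^3 - b*l^5 - b*l^4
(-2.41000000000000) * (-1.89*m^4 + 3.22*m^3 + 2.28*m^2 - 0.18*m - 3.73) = 4.5549*m^4 - 7.7602*m^3 - 5.4948*m^2 + 0.4338*m + 8.9893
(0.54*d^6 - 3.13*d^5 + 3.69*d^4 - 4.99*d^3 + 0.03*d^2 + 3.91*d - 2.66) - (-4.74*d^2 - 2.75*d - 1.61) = 0.54*d^6 - 3.13*d^5 + 3.69*d^4 - 4.99*d^3 + 4.77*d^2 + 6.66*d - 1.05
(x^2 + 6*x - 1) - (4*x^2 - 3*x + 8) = -3*x^2 + 9*x - 9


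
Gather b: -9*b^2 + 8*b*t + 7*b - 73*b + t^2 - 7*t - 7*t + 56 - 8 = -9*b^2 + b*(8*t - 66) + t^2 - 14*t + 48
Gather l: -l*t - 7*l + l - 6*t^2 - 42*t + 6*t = l*(-t - 6) - 6*t^2 - 36*t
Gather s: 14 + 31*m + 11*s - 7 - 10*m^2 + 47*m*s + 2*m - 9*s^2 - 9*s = -10*m^2 + 33*m - 9*s^2 + s*(47*m + 2) + 7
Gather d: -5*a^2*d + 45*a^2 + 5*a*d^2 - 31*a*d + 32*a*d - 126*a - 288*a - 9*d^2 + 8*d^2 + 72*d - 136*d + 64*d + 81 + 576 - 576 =45*a^2 - 414*a + d^2*(5*a - 1) + d*(-5*a^2 + a) + 81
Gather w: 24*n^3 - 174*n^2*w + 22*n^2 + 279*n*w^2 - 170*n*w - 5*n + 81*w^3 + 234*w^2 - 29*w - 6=24*n^3 + 22*n^2 - 5*n + 81*w^3 + w^2*(279*n + 234) + w*(-174*n^2 - 170*n - 29) - 6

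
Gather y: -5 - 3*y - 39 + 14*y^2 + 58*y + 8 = 14*y^2 + 55*y - 36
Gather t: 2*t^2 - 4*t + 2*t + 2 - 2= 2*t^2 - 2*t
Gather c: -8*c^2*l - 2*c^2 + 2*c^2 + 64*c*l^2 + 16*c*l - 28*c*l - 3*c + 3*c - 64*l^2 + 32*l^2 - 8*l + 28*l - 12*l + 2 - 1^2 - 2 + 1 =-8*c^2*l + c*(64*l^2 - 12*l) - 32*l^2 + 8*l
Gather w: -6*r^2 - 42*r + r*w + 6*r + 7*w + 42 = -6*r^2 - 36*r + w*(r + 7) + 42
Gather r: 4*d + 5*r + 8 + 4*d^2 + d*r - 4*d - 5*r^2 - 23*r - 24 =4*d^2 - 5*r^2 + r*(d - 18) - 16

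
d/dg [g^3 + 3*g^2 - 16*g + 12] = 3*g^2 + 6*g - 16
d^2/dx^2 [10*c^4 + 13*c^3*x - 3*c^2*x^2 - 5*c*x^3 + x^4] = -6*c^2 - 30*c*x + 12*x^2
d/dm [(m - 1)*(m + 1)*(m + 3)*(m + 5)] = 4*m^3 + 24*m^2 + 28*m - 8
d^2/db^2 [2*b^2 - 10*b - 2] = 4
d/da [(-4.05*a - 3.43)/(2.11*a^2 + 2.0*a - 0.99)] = (8.5455*a^2 + 14.4746*a + 10.8695)/(4.4521*a^4 + 8.44*a^3 - 0.1778*a^2 - 3.96*a + 0.9801)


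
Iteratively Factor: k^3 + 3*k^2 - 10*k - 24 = (k - 3)*(k^2 + 6*k + 8) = (k - 3)*(k + 2)*(k + 4)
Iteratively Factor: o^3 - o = (o - 1)*(o^2 + o) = o*(o - 1)*(o + 1)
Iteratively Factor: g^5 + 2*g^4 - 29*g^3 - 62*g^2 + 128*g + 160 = (g + 4)*(g^4 - 2*g^3 - 21*g^2 + 22*g + 40) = (g - 2)*(g + 4)*(g^3 - 21*g - 20) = (g - 2)*(g + 1)*(g + 4)*(g^2 - g - 20) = (g - 2)*(g + 1)*(g + 4)^2*(g - 5)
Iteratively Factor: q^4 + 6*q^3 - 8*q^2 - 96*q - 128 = (q + 2)*(q^3 + 4*q^2 - 16*q - 64) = (q + 2)*(q + 4)*(q^2 - 16) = (q + 2)*(q + 4)^2*(q - 4)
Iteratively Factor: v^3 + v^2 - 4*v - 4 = (v + 1)*(v^2 - 4) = (v - 2)*(v + 1)*(v + 2)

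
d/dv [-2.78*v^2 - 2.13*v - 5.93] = -5.56*v - 2.13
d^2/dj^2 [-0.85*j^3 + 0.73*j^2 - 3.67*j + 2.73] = 1.46 - 5.1*j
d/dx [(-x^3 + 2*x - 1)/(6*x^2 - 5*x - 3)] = (-6*x^4 + 10*x^3 - 3*x^2 + 12*x - 11)/(36*x^4 - 60*x^3 - 11*x^2 + 30*x + 9)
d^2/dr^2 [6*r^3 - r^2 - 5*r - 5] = 36*r - 2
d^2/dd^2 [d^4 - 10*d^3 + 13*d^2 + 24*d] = 12*d^2 - 60*d + 26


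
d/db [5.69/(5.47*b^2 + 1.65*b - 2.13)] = (-62.2486*b - 9.3885)/(5.47*b^2 + 1.65*b - 2.13)^2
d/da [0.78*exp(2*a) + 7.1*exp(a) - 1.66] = (1.56*exp(a) + 7.1)*exp(a)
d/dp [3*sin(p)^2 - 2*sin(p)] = 2*(3*sin(p) - 1)*cos(p)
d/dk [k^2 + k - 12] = 2*k + 1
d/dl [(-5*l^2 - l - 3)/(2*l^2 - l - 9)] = (7*l^2 + 102*l + 6)/(4*l^4 - 4*l^3 - 35*l^2 + 18*l + 81)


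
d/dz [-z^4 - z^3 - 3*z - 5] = -4*z^3 - 3*z^2 - 3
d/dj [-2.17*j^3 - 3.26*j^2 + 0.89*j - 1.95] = -6.51*j^2 - 6.52*j + 0.89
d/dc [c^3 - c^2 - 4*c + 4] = 3*c^2 - 2*c - 4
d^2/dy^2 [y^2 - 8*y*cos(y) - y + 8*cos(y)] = 8*y*cos(y) + 16*sin(y) - 8*cos(y) + 2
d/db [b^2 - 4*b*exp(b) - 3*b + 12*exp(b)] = -4*b*exp(b) + 2*b + 8*exp(b) - 3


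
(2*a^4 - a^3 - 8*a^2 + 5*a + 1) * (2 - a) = -2*a^5 + 5*a^4 + 6*a^3 - 21*a^2 + 9*a + 2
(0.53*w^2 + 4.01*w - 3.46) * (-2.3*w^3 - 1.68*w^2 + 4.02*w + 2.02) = -1.219*w^5 - 10.1134*w^4 + 3.3518*w^3 + 23.0036*w^2 - 5.809*w - 6.9892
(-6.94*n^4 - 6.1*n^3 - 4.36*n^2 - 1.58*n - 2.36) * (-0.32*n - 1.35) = 2.2208*n^5 + 11.321*n^4 + 9.6302*n^3 + 6.3916*n^2 + 2.8882*n + 3.186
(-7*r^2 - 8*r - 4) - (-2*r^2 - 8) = -5*r^2 - 8*r + 4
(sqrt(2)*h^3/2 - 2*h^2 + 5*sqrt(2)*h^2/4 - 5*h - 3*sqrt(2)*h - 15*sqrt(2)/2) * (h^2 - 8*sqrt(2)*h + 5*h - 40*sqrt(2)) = sqrt(2)*h^5/2 - 10*h^4 + 15*sqrt(2)*h^4/4 - 75*h^3 + 77*sqrt(2)*h^3/4 - 77*h^2 + 195*sqrt(2)*h^2/2 + 325*sqrt(2)*h/2 + 360*h + 600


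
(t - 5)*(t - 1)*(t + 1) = t^3 - 5*t^2 - t + 5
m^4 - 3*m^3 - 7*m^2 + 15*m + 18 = (m - 3)^2*(m + 1)*(m + 2)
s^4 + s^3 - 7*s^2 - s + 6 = (s - 2)*(s - 1)*(s + 1)*(s + 3)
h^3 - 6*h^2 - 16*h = h*(h - 8)*(h + 2)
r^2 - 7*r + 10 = (r - 5)*(r - 2)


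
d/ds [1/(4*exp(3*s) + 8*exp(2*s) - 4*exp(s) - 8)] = (-3*exp(2*s) - 4*exp(s) + 1)*exp(s)/(4*(exp(3*s) + 2*exp(2*s) - exp(s) - 2)^2)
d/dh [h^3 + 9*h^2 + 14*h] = 3*h^2 + 18*h + 14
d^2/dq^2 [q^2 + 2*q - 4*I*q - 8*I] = 2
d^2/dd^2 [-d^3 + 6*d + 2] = -6*d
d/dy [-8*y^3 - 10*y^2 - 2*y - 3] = -24*y^2 - 20*y - 2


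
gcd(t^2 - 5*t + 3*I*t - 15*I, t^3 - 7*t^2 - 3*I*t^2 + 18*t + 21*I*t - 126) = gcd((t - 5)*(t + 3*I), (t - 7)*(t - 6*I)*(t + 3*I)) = t + 3*I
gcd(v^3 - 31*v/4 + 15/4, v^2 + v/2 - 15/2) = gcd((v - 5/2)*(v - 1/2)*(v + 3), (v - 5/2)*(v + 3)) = v^2 + v/2 - 15/2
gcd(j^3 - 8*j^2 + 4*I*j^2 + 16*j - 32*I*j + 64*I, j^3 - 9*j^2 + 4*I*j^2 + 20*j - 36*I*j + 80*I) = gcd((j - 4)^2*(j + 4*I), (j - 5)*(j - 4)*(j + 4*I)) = j^2 + j*(-4 + 4*I) - 16*I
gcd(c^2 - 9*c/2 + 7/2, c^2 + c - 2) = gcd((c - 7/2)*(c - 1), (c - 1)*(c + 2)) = c - 1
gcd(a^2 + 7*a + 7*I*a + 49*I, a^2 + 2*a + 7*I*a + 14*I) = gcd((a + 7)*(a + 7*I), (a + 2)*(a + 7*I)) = a + 7*I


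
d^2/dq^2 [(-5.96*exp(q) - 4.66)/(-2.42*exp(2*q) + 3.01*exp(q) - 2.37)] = (34.9041440000001*exp(4*q) + 152.577128*exp(3*q) - 306.93102*exp(2*q) - 22.170938*exp(q) + 66.719766)*exp(q)/(14.172488*exp(6*q) - 52.883292*exp(5*q) + 107.41533*exp(4*q) - 130.852225*exp(3*q) + 105.196005*exp(2*q) - 50.720607*exp(q) + 13.312053)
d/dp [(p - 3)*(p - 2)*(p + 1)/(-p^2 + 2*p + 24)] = (-p^4 + 4*p^3 + 65*p^2 - 180*p + 12)/(p^4 - 4*p^3 - 44*p^2 + 96*p + 576)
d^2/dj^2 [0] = 0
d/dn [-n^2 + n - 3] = 1 - 2*n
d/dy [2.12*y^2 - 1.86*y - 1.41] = 4.24*y - 1.86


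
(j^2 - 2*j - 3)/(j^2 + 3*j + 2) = (j - 3)/(j + 2)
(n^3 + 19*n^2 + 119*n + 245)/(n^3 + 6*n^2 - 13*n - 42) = (n^2 + 12*n + 35)/(n^2 - n - 6)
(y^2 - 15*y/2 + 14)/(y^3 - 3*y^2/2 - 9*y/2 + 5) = (2*y^2 - 15*y + 28)/(2*y^3 - 3*y^2 - 9*y + 10)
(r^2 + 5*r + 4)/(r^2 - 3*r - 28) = (r + 1)/(r - 7)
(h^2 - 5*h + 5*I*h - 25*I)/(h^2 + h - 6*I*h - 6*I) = (h^2 + 5*h*(-1 + I) - 25*I)/(h^2 + h*(1 - 6*I) - 6*I)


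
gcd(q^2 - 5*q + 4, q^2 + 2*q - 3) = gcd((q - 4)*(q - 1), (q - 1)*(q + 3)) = q - 1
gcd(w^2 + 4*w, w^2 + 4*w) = w^2 + 4*w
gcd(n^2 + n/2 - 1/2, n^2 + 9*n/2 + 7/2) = n + 1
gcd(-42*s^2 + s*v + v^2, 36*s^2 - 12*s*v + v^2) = 6*s - v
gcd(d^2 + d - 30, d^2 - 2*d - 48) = d + 6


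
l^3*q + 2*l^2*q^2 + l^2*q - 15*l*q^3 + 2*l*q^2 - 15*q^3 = (l - 3*q)*(l + 5*q)*(l*q + q)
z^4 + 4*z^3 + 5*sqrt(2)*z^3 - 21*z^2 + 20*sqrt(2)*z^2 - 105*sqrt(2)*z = z*(z - 3)*(z + 7)*(z + 5*sqrt(2))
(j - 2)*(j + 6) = j^2 + 4*j - 12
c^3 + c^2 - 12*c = c*(c - 3)*(c + 4)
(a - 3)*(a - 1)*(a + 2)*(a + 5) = a^4 + 3*a^3 - 15*a^2 - 19*a + 30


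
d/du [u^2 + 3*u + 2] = 2*u + 3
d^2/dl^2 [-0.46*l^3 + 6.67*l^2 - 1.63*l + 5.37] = 13.34 - 2.76*l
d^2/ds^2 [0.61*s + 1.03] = 0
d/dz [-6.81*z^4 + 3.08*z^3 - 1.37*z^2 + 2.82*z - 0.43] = -27.24*z^3 + 9.24*z^2 - 2.74*z + 2.82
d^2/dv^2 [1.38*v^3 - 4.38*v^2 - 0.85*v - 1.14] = 8.28*v - 8.76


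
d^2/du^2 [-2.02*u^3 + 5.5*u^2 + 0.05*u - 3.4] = 11.0 - 12.12*u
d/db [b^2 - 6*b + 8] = 2*b - 6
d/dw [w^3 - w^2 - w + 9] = 3*w^2 - 2*w - 1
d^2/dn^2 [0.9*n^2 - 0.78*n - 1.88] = 1.80000000000000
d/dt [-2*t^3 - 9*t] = -6*t^2 - 9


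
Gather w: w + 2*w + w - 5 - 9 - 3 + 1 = 4*w - 16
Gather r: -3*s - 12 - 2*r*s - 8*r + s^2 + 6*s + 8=r*(-2*s - 8) + s^2 + 3*s - 4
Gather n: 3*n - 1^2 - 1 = 3*n - 2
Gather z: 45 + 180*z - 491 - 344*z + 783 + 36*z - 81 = 256 - 128*z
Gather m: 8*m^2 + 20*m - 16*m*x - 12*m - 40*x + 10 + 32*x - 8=8*m^2 + m*(8 - 16*x) - 8*x + 2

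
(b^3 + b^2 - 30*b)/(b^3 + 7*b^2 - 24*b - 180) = b/(b + 6)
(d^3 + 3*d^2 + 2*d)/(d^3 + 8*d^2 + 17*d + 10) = d/(d + 5)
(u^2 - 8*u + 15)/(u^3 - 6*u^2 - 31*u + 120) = (u - 5)/(u^2 - 3*u - 40)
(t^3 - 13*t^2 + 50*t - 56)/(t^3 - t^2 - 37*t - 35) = (t^2 - 6*t + 8)/(t^2 + 6*t + 5)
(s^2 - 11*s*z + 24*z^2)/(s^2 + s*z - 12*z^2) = (s - 8*z)/(s + 4*z)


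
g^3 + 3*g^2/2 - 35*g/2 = g*(g - 7/2)*(g + 5)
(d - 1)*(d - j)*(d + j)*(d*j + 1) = d^4*j - d^3*j + d^3 - d^2*j^3 - d^2 + d*j^3 - d*j^2 + j^2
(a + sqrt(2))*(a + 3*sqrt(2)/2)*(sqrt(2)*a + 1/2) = sqrt(2)*a^3 + 11*a^2/2 + 17*sqrt(2)*a/4 + 3/2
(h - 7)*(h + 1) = h^2 - 6*h - 7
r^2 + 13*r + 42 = (r + 6)*(r + 7)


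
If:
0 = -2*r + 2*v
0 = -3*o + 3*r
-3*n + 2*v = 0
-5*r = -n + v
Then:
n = 0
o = 0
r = 0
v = 0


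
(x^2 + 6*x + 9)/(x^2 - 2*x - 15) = (x + 3)/(x - 5)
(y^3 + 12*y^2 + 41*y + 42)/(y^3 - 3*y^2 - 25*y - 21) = (y^2 + 9*y + 14)/(y^2 - 6*y - 7)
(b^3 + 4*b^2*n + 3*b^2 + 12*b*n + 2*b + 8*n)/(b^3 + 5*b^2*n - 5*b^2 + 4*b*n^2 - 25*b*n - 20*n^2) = (b^2 + 3*b + 2)/(b^2 + b*n - 5*b - 5*n)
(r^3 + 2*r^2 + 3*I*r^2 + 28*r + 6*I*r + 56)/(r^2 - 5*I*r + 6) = (r^3 + r^2*(2 + 3*I) + r*(28 + 6*I) + 56)/(r^2 - 5*I*r + 6)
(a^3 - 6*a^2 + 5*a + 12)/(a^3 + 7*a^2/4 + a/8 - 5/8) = 8*(a^2 - 7*a + 12)/(8*a^2 + 6*a - 5)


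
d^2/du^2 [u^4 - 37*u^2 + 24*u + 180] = 12*u^2 - 74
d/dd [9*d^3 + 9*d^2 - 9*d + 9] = 27*d^2 + 18*d - 9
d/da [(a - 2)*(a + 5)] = 2*a + 3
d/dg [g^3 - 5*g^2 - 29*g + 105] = 3*g^2 - 10*g - 29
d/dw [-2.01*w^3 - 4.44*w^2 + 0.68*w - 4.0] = -6.03*w^2 - 8.88*w + 0.68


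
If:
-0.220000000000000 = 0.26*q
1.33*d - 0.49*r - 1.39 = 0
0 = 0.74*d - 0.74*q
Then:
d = -0.85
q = -0.85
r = -5.13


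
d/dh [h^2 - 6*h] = 2*h - 6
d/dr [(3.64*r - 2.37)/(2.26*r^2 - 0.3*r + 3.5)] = (-8.2264*r^2 + 10.7124*r + 12.029)/(5.1076*r^4 - 1.356*r^3 + 15.91*r^2 - 2.1*r + 12.25)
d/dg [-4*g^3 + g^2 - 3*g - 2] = -12*g^2 + 2*g - 3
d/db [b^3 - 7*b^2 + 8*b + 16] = 3*b^2 - 14*b + 8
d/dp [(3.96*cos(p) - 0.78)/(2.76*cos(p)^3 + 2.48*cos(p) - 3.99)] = (21.8592*cos(p)^3 - 6.4584*cos(p)^2 + 13.866)*sin(p)/(2.76*cos(p)^3 + 2.48*cos(p) - 3.99)^2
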